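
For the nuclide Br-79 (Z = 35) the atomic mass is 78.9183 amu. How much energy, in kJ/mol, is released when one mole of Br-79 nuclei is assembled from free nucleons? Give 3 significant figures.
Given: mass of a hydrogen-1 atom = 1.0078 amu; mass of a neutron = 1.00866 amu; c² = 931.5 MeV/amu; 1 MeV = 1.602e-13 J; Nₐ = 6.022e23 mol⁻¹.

Total constituent mass: 35 × 1.0078 + 44 × 1.00866 = 79.65404 amu
Mass defect Δm = 79.65404 − 78.9183 = 0.73574 amu
Binding energy = Δm·c² = 0.73574 × 931.5 MeV/amu = 685.342 MeV
Per nucleus in joules: 685.342 MeV × 1.602e-13 J/MeV = 1.0979e-10 J
Per mole: 1.0979e-10 J × 6.022e23 mol⁻¹ = 6.6116e+13 J/mol

6.61e+10 kJ/mol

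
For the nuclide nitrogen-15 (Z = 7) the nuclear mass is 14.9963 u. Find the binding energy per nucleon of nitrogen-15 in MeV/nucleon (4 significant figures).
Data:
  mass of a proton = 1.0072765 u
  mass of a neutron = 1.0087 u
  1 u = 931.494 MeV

7.715 MeV/nucleon

Z = 7, so N = A − Z = 15 − 7 = 8.
Σm = 7·m_p + 8·m_n = 7.0509355 + 8.0696 = 15.1205355 u
The mass defect is 15.1205355 − 14.9963 = 0.1242355 u.
E_B = 0.1242355 × 931.494 = 115.725 MeV
Dividing by A = 15 gives 7.715 MeV per nucleon.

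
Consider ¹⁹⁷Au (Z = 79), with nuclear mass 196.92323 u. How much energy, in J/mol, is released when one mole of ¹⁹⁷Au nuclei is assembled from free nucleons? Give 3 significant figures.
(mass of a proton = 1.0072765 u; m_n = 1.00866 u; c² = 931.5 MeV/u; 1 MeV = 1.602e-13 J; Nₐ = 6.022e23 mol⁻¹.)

1.50e+14 J/mol

With 79 protons and 118 neutrons (A = 197):
Total constituent mass: 79 × 1.0072765 + 118 × 1.00866 = 198.5967235 u
The mass defect is 198.5967235 − 196.92323 = 1.6734935 u.
E_B = 1.6734935 × 931.5 = 1558.86 MeV
Per nucleus in joules: 1558.86 MeV × 1.602e-13 J/MeV = 2.4973e-10 J
Per mole: 2.4973e-10 J × 6.022e23 mol⁻¹ = 1.5039e+14 J/mol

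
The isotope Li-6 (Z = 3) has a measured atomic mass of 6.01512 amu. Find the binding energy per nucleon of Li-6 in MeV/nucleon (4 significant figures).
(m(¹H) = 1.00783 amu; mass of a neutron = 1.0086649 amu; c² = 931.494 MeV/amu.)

With 3 protons and 3 neutrons (A = 6):
Σm = 3·m(¹H) + 3·m_n = 3.02349 + 3.0259947 = 6.0494847 amu
Mass defect Δm = 6.0494847 − 6.01512 = 0.0343647 amu
E_B = 0.0343647 × 931.494 = 32.0105 MeV
Per nucleon: 32.0105 / 6 = 5.335 MeV

5.335 MeV/nucleon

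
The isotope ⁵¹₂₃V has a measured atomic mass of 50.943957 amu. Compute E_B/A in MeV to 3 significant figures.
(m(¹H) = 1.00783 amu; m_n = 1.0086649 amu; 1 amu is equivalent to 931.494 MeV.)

Z = 23, so N = A − Z = 51 − 23 = 28.
Σm = 23·m(¹H) + 28·m_n = 23.18009 + 28.2426172 = 51.4227072 amu
The mass defect is 51.4227072 − 50.943957 = 0.4787502 amu.
Converting to energy: 0.4787502 amu × 931.494 MeV/amu = 445.953 MeV
Per nucleon: 445.953 / 51 = 8.744 MeV

8.74 MeV/nucleon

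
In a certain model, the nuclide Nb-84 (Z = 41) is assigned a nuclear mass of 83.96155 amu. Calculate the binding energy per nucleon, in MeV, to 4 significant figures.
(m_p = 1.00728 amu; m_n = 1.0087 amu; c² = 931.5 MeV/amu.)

Σm = 41·m_p + 43·m_n = 41.29848 + 43.3741 = 84.67258 amu
Δm = 84.67258 − 83.96155 = 0.71103 amu
Converting to energy: 0.71103 amu × 931.5 MeV/amu = 662.324 MeV
Per nucleon: 662.324 / 84 = 7.885 MeV

7.885 MeV/nucleon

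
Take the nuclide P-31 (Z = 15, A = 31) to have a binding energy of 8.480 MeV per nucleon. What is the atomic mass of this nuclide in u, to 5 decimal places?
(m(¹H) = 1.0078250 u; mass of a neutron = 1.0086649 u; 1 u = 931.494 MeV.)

Total binding energy = 31 × 8.480 = 262.880 MeV
Mass defect = 262.880 MeV / (931.494 MeV/u) = 0.2822133 u
Constituent mass = 15(1.0078250) + 16(1.0086649) = 31.2560134 u
Atomic mass = 31.2560134 − 0.2822133 = 30.9738001 u ≈ 30.97380 u (to 5 decimal places)

30.97380 u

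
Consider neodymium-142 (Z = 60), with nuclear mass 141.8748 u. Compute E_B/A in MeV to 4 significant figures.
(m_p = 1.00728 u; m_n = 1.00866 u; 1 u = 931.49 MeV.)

With 60 protons and 82 neutrons (A = 142):
Total constituent mass: 60 × 1.00728 + 82 × 1.00866 = 143.14692 u
Δm = 143.14692 − 141.8748 = 1.27212 u
Converting to energy: 1.27212 u × 931.49 MeV/u = 1184.97 MeV
Per nucleon: 1184.97 / 142 = 8.345 MeV

8.345 MeV/nucleon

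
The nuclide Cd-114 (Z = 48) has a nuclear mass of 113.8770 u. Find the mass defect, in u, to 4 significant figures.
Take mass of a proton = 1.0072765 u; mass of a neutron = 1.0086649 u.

Z = 48, so N = A − Z = 114 − 48 = 66.
Σm = 48·m_p + 66·m_n = 48.3492720 + 66.5718834 = 114.9211554 u
Mass defect Δm = 114.9211554 − 113.8770 = 1.0441554 u

1.044 u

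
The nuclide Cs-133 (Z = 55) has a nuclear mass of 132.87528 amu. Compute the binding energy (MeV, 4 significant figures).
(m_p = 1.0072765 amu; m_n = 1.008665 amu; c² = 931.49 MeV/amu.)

1119 MeV

Σm = 55·m_p + 78·m_n = 55.4002075 + 78.675870 = 134.0760775 amu
Δm = 134.0760775 − 132.87528 = 1.2007975 amu
E_B = 1.2007975 × 931.49 = 1118.53 MeV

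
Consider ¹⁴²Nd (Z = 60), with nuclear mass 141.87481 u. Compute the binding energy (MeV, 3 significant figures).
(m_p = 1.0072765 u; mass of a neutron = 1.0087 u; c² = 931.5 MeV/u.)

Z = 60, so N = A − Z = 142 − 60 = 82.
Mass of separated nucleons = 60(1.0072765) + 82(1.0087) = 60.4365900 + 82.7134 = 143.1499900 u
Mass defect Δm = 143.1499900 − 141.87481 = 1.2751800 u
Binding energy = Δm·c² = 1.2751800 × 931.5 MeV/u = 1187.83 MeV

1190 MeV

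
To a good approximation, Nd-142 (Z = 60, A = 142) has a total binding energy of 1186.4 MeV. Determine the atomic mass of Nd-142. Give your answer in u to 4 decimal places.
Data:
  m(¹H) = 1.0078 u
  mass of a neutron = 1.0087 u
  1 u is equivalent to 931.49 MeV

141.9077 u

Mass defect = 1186.4 MeV / (931.49 MeV/u) = 1.273658 u
Constituent mass = 60(1.0078) + 82(1.0087) = 143.1814 u
Atomic mass = 143.1814 − 1.273658 = 141.907742 u ≈ 141.9077 u (to 4 decimal places)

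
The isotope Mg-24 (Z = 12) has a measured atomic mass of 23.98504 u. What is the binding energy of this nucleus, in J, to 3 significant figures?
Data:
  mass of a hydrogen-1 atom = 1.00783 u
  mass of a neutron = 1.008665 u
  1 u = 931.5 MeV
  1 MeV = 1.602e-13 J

With 12 protons and 12 neutrons (A = 24):
Total constituent mass: 12 × 1.00783 + 12 × 1.008665 = 24.197940 u
Δm = 24.197940 − 23.98504 = 0.212900 u
Converting to energy: 0.212900 u × 931.5 MeV/u = 198.316 MeV
In joules: 198.316 MeV × 1.602e-13 J/MeV = 3.1770e-11 J

3.18e-11 J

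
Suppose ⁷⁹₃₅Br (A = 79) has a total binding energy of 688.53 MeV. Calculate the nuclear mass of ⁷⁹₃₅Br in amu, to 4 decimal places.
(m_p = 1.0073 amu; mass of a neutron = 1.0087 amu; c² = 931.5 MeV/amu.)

78.8991 amu

Mass defect = 688.53 MeV / (931.5 MeV/amu) = 0.739163 amu
Constituent mass = 35(1.0073) + 44(1.0087) = 79.6383 amu
Nuclear mass = 79.6383 − 0.739163 = 78.899137 amu ≈ 78.8991 amu (to 4 decimal places)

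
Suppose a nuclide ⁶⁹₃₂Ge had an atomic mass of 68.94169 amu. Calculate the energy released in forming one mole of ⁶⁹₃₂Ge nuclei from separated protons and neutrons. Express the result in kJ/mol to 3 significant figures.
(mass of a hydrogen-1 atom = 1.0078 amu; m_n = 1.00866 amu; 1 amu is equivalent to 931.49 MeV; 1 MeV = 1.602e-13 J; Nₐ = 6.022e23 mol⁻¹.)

Mass of separated nucleons = 32(1.0078) + 37(1.00866) = 32.2496 + 37.32042 = 69.57002 amu
Mass defect Δm = 69.57002 − 68.94169 = 0.62833 amu
Converting to energy: 0.62833 amu × 931.49 MeV/amu = 585.283 MeV
Per nucleus in joules: 585.283 MeV × 1.602e-13 J/MeV = 9.3762e-11 J
Per mole: 9.3762e-11 J × 6.022e23 mol⁻¹ = 5.6463e+13 J/mol

5.65e+10 kJ/mol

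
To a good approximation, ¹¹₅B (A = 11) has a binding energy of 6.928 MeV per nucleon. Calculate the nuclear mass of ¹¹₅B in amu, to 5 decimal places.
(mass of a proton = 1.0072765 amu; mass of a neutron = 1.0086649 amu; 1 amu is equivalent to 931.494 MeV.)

11.00656 amu

Total binding energy = 11 × 6.928 = 76.208 MeV
Mass defect = 76.208 MeV / (931.494 MeV/amu) = 0.0818127 amu
Constituent mass = 5(1.0072765) + 6(1.0086649) = 11.0883719 amu
Nuclear mass = 11.0883719 − 0.0818127 = 11.0065592 amu ≈ 11.00656 amu (to 5 decimal places)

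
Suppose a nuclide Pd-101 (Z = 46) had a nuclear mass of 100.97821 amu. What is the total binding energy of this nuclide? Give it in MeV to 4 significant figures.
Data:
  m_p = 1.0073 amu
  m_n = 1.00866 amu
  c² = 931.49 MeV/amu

Total constituent mass: 46 × 1.0073 + 55 × 1.00866 = 101.81210 amu
Δm = 101.81210 − 100.97821 = 0.83389 amu
E_B = 0.83389 × 931.49 = 776.760 MeV

776.8 MeV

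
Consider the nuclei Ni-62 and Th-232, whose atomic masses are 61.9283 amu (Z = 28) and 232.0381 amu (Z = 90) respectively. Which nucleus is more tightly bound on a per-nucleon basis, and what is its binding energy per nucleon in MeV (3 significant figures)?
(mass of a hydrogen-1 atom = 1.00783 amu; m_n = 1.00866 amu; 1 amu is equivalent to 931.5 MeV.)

Ni-62; 8.79 MeV/nucleon

Ni-62: Σm = 28(1.00783) + 34(1.00866) = 62.51368 amu; Δm = 0.58538 amu; E_B = 545.281 MeV; E_B/A = 8.7949 MeV
Th-232: Σm = 90(1.00783) + 142(1.00866) = 233.93442 amu; Δm = 1.89632 amu; E_B = 1766.4 MeV; E_B/A = 7.614 MeV
Ni-62 has the higher binding energy per nucleon, so it is the more tightly bound nucleus.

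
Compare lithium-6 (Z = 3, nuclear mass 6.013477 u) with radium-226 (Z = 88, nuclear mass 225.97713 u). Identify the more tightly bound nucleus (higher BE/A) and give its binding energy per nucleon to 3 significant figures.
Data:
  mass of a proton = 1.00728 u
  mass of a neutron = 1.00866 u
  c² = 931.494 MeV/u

radium-226; 7.66 MeV/nucleon

lithium-6: Σm = 3(1.00728) + 3(1.00866) = 6.04782 u; Δm = 0.034343 u; E_B = 31.990 MeV; E_B/A = 5.332 MeV
radium-226: Σm = 88(1.00728) + 138(1.00866) = 227.83572 u; Δm = 1.85859 u; E_B = 1731.27 MeV; E_B/A = 7.660 MeV
radium-226 has the higher binding energy per nucleon, so it is the more tightly bound nucleus.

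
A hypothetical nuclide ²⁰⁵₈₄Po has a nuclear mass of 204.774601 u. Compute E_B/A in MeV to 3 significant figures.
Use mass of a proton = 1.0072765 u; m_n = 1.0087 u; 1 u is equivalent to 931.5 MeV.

8.58 MeV/nucleon

With 84 protons and 121 neutrons (A = 205):
Σm = 84·m_p + 121·m_n = 84.6112260 + 122.0527 = 206.6639260 u
The mass defect is 206.6639260 − 204.774601 = 1.8893250 u.
Converting to energy: 1.8893250 u × 931.5 MeV/u = 1759.91 MeV
BE/A = 1759.91 MeV / 205 = 8.5849 MeV/nucleon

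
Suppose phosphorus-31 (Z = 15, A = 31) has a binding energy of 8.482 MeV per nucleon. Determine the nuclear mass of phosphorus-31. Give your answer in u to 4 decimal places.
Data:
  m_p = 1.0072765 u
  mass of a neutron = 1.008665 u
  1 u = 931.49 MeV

30.9655 u

Total binding energy = 31 × 8.482 = 262.942 MeV
Mass defect = 262.942 MeV / (931.49 MeV/u) = 0.282281 u
Constituent mass = 15(1.0072765) + 16(1.008665) = 31.2477875 u
Nuclear mass = 31.2477875 − 0.282281 = 30.9655065 u ≈ 30.9655 u (to 4 decimal places)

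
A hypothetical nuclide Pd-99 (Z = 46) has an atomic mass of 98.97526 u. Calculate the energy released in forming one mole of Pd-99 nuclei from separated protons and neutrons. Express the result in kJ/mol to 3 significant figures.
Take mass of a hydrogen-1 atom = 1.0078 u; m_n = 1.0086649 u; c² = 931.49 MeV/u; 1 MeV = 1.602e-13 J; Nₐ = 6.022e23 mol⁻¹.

7.57e+10 kJ/mol

The nucleus contains 46 protons and 99 − 46 = 53 neutrons.
Total constituent mass: 46 × 1.0078 + 53 × 1.0086649 = 99.8180397 u
The mass defect is 99.8180397 − 98.97526 = 0.8427797 u.
E_B = 0.8427797 × 931.49 = 785.041 MeV
Per nucleus in joules: 785.041 MeV × 1.602e-13 J/MeV = 1.2576e-10 J
Per mole: 1.2576e-10 J × 6.022e23 mol⁻¹ = 7.5733e+13 J/mol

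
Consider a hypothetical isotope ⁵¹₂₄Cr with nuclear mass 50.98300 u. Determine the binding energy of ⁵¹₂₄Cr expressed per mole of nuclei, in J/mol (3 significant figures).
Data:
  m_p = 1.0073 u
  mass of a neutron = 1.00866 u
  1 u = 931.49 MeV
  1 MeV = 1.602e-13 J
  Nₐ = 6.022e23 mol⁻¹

3.83e+13 J/mol

Σm = 24·m_p + 27·m_n = 24.1752 + 27.23382 = 51.40902 u
Mass defect Δm = 51.40902 − 50.98300 = 0.42602 u
Converting to energy: 0.42602 u × 931.49 MeV/u = 396.833 MeV
Per nucleus in joules: 396.833 MeV × 1.602e-13 J/MeV = 6.3573e-11 J
Per mole: 6.3573e-11 J × 6.022e23 mol⁻¹ = 3.8284e+13 J/mol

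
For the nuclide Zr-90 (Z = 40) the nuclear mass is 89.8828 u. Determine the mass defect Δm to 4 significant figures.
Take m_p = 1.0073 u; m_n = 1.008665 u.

Mass of separated nucleons = 40(1.0073) + 50(1.008665) = 40.2920 + 50.433250 = 90.725250 u
The mass defect is 90.725250 − 89.8828 = 0.842450 u.

0.8425 u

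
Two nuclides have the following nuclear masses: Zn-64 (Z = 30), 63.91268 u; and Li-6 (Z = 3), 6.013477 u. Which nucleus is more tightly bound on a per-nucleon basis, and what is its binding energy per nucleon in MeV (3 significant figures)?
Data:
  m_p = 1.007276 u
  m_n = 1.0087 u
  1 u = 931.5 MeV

Zn-64; 8.75 MeV/nucleon

Zn-64: Σm = 30(1.007276) + 34(1.0087) = 64.514080 u; Δm = 0.601400 u; E_B = 560.20 MeV; E_B/A = 8.753 MeV
Li-6: Σm = 3(1.007276) + 3(1.0087) = 6.047928 u; Δm = 0.034451 u; E_B = 32.091 MeV; E_B/A = 5.349 MeV
Zn-64 has the higher binding energy per nucleon, so it is the more tightly bound nucleus.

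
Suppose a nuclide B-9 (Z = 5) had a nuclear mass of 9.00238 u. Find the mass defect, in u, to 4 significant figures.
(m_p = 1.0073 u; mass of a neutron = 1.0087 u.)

Σm = 5·m_p + 4·m_n = 5.0365 + 4.0348 = 9.0713 u
Mass defect Δm = 9.0713 − 9.00238 = 0.06892 u

0.06892 u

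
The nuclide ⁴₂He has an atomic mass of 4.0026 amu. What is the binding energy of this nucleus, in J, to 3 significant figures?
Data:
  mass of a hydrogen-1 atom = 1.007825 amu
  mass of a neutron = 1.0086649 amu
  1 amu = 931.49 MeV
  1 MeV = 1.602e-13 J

Z = 2, so N = A − Z = 4 − 2 = 2.
Σm = 2·m(¹H) + 2·m_n = 2.015650 + 2.0173298 = 4.0329798 amu
Δm = 4.0329798 − 4.0026 = 0.0303798 amu
Converting to energy: 0.0303798 amu × 931.49 MeV/amu = 28.2985 MeV
In joules: 28.2985 MeV × 1.602e-13 J/MeV = 4.5334e-12 J

4.53e-12 J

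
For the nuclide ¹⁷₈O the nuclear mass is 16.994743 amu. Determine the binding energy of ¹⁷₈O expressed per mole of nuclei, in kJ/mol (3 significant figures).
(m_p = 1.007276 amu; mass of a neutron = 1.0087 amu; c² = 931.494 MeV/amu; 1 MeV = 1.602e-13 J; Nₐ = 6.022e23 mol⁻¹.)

The nucleus contains 8 protons and 17 − 8 = 9 neutrons.
Total constituent mass: 8 × 1.007276 + 9 × 1.0087 = 17.136508 amu
Δm = 17.136508 − 16.994743 = 0.141765 amu
E_B = 0.141765 × 931.494 = 132.053 MeV
Per nucleus in joules: 132.053 MeV × 1.602e-13 J/MeV = 2.1155e-11 J
Per mole: 2.1155e-11 J × 6.022e23 mol⁻¹ = 1.2740e+13 J/mol

1.27e+10 kJ/mol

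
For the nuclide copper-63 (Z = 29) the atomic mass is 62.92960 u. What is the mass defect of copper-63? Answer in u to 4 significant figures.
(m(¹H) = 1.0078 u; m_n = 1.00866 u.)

Z = 29, so N = A − Z = 63 − 29 = 34.
Σm = 29·m(¹H) + 34·m_n = 29.2262 + 34.29444 = 63.52064 u
The mass defect is 63.52064 − 62.92960 = 0.59104 u.

0.5910 u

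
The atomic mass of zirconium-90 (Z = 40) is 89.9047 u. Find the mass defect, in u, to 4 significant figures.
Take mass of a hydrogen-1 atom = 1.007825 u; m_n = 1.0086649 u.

Total constituent mass: 40 × 1.007825 + 50 × 1.0086649 = 90.7462450 u
Mass defect Δm = 90.7462450 − 89.9047 = 0.8415450 u

0.8415 u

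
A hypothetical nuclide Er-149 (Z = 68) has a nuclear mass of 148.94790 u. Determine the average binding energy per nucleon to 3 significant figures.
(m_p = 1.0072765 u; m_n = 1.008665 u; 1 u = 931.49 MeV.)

7.81 MeV/nucleon

Mass of separated nucleons = 68(1.0072765) + 81(1.008665) = 68.4948020 + 81.701865 = 150.1966670 u
The mass defect is 150.1966670 − 148.94790 = 1.2487670 u.
Binding energy = Δm·c² = 1.2487670 × 931.49 MeV/u = 1163.21 MeV
Per nucleon: 1163.21 / 149 = 7.807 MeV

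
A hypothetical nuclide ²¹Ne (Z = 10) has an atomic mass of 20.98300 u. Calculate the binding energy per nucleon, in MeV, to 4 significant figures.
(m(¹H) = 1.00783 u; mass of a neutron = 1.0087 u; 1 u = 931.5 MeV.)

8.472 MeV/nucleon

Total constituent mass: 10 × 1.00783 + 11 × 1.0087 = 21.17400 u
The mass defect is 21.17400 − 20.98300 = 0.19100 u.
Binding energy = Δm·c² = 0.19100 × 931.5 MeV/u = 177.917 MeV
BE/A = 177.917 MeV / 21 = 8.472 MeV/nucleon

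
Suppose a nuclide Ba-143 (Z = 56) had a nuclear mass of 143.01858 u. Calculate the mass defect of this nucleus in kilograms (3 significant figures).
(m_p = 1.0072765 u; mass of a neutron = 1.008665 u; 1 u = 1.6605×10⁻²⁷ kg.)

Total constituent mass: 56 × 1.0072765 + 87 × 1.008665 = 144.1613390 u
Mass defect Δm = 144.1613390 − 143.01858 = 1.1427590 u
In SI units: 1.1427590 u × 1.6605×10⁻²⁷ kg/u = 1.8976e-27 kg

1.90e-27 kg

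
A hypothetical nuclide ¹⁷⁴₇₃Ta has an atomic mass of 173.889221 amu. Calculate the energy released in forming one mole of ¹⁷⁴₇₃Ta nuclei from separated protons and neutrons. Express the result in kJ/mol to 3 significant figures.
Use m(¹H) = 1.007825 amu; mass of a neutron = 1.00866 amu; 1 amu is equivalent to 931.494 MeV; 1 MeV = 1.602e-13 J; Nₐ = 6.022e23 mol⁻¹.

1.40e+11 kJ/mol

With 73 protons and 101 neutrons (A = 174):
Total constituent mass: 73 × 1.007825 + 101 × 1.00866 = 175.445885 amu
Δm = 175.445885 − 173.889221 = 1.556664 amu
E_B = 1.556664 × 931.494 = 1450.02 MeV
Per nucleus in joules: 1450.02 MeV × 1.602e-13 J/MeV = 2.3229e-10 J
Per mole: 2.3229e-10 J × 6.022e23 mol⁻¹ = 1.3989e+14 J/mol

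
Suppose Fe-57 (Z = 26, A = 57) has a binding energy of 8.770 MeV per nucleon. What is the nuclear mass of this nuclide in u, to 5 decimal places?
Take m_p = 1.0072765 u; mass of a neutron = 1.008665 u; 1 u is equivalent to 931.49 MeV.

Total binding energy = 57 × 8.770 = 499.890 MeV
Mass defect = 499.890 MeV / (931.49 MeV/u) = 0.5366563 u
Constituent mass = 26(1.0072765) + 31(1.008665) = 57.4578040 u
Nuclear mass = 57.4578040 − 0.5366563 = 56.9211477 u ≈ 56.92115 u (to 5 decimal places)

56.92115 u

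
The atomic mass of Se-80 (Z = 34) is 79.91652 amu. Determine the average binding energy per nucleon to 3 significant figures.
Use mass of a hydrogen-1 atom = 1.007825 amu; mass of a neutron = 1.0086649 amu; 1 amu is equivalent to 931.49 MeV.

Total constituent mass: 34 × 1.007825 + 46 × 1.0086649 = 80.6646354 amu
Δm = 80.6646354 − 79.91652 = 0.7481154 amu
E_B = 0.7481154 × 931.49 = 696.862 MeV
Per nucleon: 696.862 / 80 = 8.711 MeV

8.71 MeV/nucleon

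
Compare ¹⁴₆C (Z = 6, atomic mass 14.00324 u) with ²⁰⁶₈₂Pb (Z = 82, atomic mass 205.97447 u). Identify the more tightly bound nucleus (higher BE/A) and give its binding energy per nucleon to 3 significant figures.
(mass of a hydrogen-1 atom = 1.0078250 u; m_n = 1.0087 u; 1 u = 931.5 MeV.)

¹⁴₆C: Σm = 6(1.0078250) + 8(1.0087) = 14.1165500 u; Δm = 0.1133100 u; E_B = 105.55 MeV; E_B/A = 7.539 MeV
²⁰⁶₈₂Pb: Σm = 82(1.0078250) + 124(1.0087) = 207.7204500 u; Δm = 1.7459800 u; E_B = 1626.4 MeV; E_B/A = 7.895 MeV
²⁰⁶₈₂Pb has the higher binding energy per nucleon, so it is the more tightly bound nucleus.

²⁰⁶₈₂Pb; 7.90 MeV/nucleon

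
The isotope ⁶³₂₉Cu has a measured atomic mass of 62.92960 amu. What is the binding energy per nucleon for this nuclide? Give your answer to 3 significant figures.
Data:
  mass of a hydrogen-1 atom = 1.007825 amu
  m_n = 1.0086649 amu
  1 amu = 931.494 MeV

8.75 MeV/nucleon

Total constituent mass: 29 × 1.007825 + 34 × 1.0086649 = 63.5215316 amu
Mass defect Δm = 63.5215316 − 62.92960 = 0.5919316 amu
Binding energy = Δm·c² = 0.5919316 × 931.494 MeV/amu = 551.381 MeV
BE/A = 551.381 MeV / 63 = 8.752 MeV/nucleon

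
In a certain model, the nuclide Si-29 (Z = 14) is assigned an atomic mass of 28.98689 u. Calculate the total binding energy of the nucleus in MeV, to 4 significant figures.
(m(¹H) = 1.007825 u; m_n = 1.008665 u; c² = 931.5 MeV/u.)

With 14 protons and 15 neutrons (A = 29):
Mass of separated nucleons = 14(1.007825) + 15(1.008665) = 14.109550 + 15.129975 = 29.239525 u
The mass defect is 29.239525 − 28.98689 = 0.252635 u.
E_B = 0.252635 × 931.5 = 235.330 MeV

235.3 MeV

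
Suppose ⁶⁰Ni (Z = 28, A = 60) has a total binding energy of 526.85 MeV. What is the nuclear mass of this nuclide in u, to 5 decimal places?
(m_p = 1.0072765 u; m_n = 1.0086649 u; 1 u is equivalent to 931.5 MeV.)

Mass defect = 526.85 MeV / (931.5 MeV/u) = 0.5655931 u
Constituent mass = 28(1.0072765) + 32(1.0086649) = 60.4810188 u
Nuclear mass = 60.4810188 − 0.5655931 = 59.9154257 u ≈ 59.91543 u (to 5 decimal places)

59.91543 u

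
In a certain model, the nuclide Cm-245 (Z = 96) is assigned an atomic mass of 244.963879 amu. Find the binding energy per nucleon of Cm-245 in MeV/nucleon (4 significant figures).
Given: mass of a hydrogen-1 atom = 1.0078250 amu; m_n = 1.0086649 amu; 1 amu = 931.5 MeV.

7.902 MeV/nucleon

Σm = 96·m(¹H) + 149·m_n = 96.7512000 + 150.2910701 = 247.0422701 amu
Δm = 247.0422701 − 244.963879 = 2.0783911 amu
Binding energy = Δm·c² = 2.0783911 × 931.5 MeV/amu = 1936.02 MeV
Per nucleon: 1936.02 / 245 = 7.902 MeV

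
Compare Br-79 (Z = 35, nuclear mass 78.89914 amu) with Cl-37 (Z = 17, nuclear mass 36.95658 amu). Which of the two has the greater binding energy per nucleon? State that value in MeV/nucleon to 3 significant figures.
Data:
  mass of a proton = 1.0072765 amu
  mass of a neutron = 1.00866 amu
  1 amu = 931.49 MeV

Br-79: Σm = 35(1.0072765) + 44(1.00866) = 79.6357175 amu; Δm = 0.7365775 amu; E_B = 686.1146 MeV; E_B/A = 8.68499 MeV
Cl-37: Σm = 17(1.0072765) + 20(1.00866) = 37.2969005 amu; Δm = 0.3403205 amu; E_B = 317.01 MeV; E_B/A = 8.568 MeV
Br-79 has the higher binding energy per nucleon, so it is the more tightly bound nucleus.

Br-79; 8.68 MeV/nucleon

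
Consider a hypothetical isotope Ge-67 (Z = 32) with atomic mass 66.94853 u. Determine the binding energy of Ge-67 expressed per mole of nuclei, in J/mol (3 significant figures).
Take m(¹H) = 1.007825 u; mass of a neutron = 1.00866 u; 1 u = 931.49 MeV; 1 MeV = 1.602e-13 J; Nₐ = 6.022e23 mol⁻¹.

The nucleus contains 32 protons and 67 − 32 = 35 neutrons.
Total constituent mass: 32 × 1.007825 + 35 × 1.00866 = 67.553500 u
Mass defect Δm = 67.553500 − 66.94853 = 0.604970 u
Converting to energy: 0.604970 u × 931.49 MeV/u = 563.524 MeV
Per nucleus in joules: 563.524 MeV × 1.602e-13 J/MeV = 9.0277e-11 J
Per mole: 9.0277e-11 J × 6.022e23 mol⁻¹ = 5.4365e+13 J/mol

5.44e+13 J/mol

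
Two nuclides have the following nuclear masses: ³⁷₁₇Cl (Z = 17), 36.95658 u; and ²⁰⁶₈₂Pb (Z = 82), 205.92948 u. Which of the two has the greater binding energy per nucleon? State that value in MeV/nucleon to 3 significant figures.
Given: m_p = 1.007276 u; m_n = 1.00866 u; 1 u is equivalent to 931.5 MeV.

³⁷₁₇Cl: Σm = 17(1.007276) + 20(1.00866) = 37.296892 u; Δm = 0.340312 u; E_B = 317.00 MeV; E_B/A = 8.568 MeV
²⁰⁶₈₂Pb: Σm = 82(1.007276) + 124(1.00866) = 207.670472 u; Δm = 1.740992 u; E_B = 1621.7 MeV; E_B/A = 7.872 MeV
³⁷₁₇Cl has the higher binding energy per nucleon, so it is the more tightly bound nucleus.

³⁷₁₇Cl; 8.57 MeV/nucleon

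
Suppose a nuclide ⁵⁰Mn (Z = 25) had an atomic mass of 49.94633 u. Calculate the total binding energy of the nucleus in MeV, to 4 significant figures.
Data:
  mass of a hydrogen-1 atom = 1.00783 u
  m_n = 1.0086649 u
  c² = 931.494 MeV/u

434.1 MeV

With 25 protons and 25 neutrons (A = 50):
Mass of separated nucleons = 25(1.00783) + 25(1.0086649) = 25.19575 + 25.2166225 = 50.4123725 u
Mass defect Δm = 50.4123725 − 49.94633 = 0.4660425 u
Converting to energy: 0.4660425 u × 931.494 MeV/u = 434.116 MeV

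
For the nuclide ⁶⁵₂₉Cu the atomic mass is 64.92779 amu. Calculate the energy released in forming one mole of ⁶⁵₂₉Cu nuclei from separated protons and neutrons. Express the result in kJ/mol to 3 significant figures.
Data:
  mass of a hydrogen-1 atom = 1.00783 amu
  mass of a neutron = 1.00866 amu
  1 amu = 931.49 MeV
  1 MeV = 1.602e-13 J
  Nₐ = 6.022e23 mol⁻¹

Z = 29, so N = A − Z = 65 − 29 = 36.
Σm = 29·m(¹H) + 36·m_n = 29.22707 + 36.31176 = 65.53883 amu
Δm = 65.53883 − 64.92779 = 0.61104 amu
Converting to energy: 0.61104 amu × 931.49 MeV/amu = 569.178 MeV
Per nucleus in joules: 569.178 MeV × 1.602e-13 J/MeV = 9.1182e-11 J
Per mole: 9.1182e-11 J × 6.022e23 mol⁻¹ = 5.4910e+13 J/mol

5.49e+10 kJ/mol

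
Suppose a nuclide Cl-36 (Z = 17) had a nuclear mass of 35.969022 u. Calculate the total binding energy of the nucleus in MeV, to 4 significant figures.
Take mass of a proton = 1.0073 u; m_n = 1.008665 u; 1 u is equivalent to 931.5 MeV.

297.8 MeV

The nucleus contains 17 protons and 36 − 17 = 19 neutrons.
Σm = 17·m_p + 19·m_n = 17.1241 + 19.164635 = 36.288735 u
The mass defect is 36.288735 − 35.969022 = 0.319713 u.
Binding energy = Δm·c² = 0.319713 × 931.5 MeV/u = 297.813 MeV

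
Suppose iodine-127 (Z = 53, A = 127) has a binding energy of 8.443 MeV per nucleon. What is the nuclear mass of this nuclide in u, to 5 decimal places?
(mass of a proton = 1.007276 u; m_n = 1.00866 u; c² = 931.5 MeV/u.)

126.87536 u

Total binding energy = 127 × 8.443 = 1072.261 MeV
Mass defect = 1072.261 MeV / (931.5 MeV/u) = 1.1511122 u
Constituent mass = 53(1.007276) + 74(1.00866) = 128.026468 u
Nuclear mass = 128.026468 − 1.1511122 = 126.8753558 u ≈ 126.87536 u (to 5 decimal places)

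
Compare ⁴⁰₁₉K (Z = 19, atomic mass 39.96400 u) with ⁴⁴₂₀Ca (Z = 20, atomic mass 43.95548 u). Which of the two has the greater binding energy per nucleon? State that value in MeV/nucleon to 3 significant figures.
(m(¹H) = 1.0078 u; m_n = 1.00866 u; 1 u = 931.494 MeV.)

⁴⁴₂₀Ca; 8.65 MeV/nucleon

⁴⁰₁₉K: Σm = 19(1.0078) + 21(1.00866) = 40.33006 u; Δm = 0.36606 u; E_B = 340.983 MeV; E_B/A = 8.5246 MeV
⁴⁴₂₀Ca: Σm = 20(1.0078) + 24(1.00866) = 44.36384 u; Δm = 0.40836 u; E_B = 380.38 MeV; E_B/A = 8.645 MeV
⁴⁴₂₀Ca has the higher binding energy per nucleon, so it is the more tightly bound nucleus.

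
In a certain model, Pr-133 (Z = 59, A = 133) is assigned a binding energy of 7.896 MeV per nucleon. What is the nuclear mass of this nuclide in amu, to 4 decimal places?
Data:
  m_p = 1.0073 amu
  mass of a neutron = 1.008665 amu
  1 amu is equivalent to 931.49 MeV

Total binding energy = 133 × 7.896 = 1050.168 MeV
Mass defect = 1050.168 MeV / (931.49 MeV/amu) = 1.127407 amu
Constituent mass = 59(1.0073) + 74(1.008665) = 134.071910 amu
Nuclear mass = 134.071910 − 1.127407 = 132.944503 amu ≈ 132.9445 amu (to 4 decimal places)

132.9445 amu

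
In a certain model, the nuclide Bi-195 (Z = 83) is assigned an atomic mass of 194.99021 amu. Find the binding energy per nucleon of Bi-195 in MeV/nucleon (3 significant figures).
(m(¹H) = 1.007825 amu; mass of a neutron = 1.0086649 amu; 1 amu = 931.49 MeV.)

Total constituent mass: 83 × 1.007825 + 112 × 1.0086649 = 196.6199438 amu
The mass defect is 196.6199438 − 194.99021 = 1.6297338 amu.
Binding energy = Δm·c² = 1.6297338 × 931.49 MeV/amu = 1518.08 MeV
Dividing by A = 195 gives 7.785 MeV per nucleon.

7.79 MeV/nucleon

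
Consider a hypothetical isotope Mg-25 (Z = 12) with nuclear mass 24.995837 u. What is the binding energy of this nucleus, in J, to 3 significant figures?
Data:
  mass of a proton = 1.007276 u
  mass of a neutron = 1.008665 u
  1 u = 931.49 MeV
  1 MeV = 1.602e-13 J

3.05e-11 J

Z = 12, so N = A − Z = 25 − 12 = 13.
Total constituent mass: 12 × 1.007276 + 13 × 1.008665 = 25.199957 u
Δm = 25.199957 − 24.995837 = 0.204120 u
E_B = 0.204120 × 931.49 = 190.136 MeV
In joules: 190.136 MeV × 1.602e-13 J/MeV = 3.0460e-11 J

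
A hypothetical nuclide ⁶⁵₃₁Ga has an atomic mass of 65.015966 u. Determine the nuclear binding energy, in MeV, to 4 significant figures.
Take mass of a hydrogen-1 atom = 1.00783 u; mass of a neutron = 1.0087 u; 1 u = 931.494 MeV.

Z = 31, so N = A − Z = 65 − 31 = 34.
Mass of separated nucleons = 31(1.00783) + 34(1.0087) = 31.24273 + 34.2958 = 65.53853 u
Mass defect Δm = 65.53853 − 65.015966 = 0.522564 u
E_B = 0.522564 × 931.494 = 486.765 MeV

486.8 MeV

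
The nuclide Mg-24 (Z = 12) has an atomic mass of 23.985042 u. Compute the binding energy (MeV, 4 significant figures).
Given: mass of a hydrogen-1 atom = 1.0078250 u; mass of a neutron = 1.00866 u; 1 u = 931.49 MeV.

198.2 MeV

The nucleus contains 12 protons and 24 − 12 = 12 neutrons.
Σm = 12·m(¹H) + 12·m_n = 12.0939000 + 12.10392 = 24.1978200 u
Δm = 24.1978200 − 23.985042 = 0.2127780 u
Binding energy = Δm·c² = 0.2127780 × 931.49 MeV/u = 198.201 MeV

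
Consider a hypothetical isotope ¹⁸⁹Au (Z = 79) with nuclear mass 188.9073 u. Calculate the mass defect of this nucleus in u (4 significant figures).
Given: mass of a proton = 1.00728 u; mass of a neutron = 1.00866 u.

With 79 protons and 110 neutrons (A = 189):
Total constituent mass: 79 × 1.00728 + 110 × 1.00866 = 190.52772 u
Mass defect Δm = 190.52772 − 188.9073 = 1.62042 u

1.620 u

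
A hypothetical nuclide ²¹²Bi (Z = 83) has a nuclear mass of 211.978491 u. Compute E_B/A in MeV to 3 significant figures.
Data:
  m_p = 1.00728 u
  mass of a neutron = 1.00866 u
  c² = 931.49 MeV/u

The nucleus contains 83 protons and 212 − 83 = 129 neutrons.
Total constituent mass: 83 × 1.00728 + 129 × 1.00866 = 213.72138 u
The mass defect is 213.72138 − 211.978491 = 1.742889 u.
Binding energy = Δm·c² = 1.742889 × 931.49 MeV/u = 1623.48 MeV
BE/A = 1623.48 MeV / 212 = 7.658 MeV/nucleon

7.66 MeV/nucleon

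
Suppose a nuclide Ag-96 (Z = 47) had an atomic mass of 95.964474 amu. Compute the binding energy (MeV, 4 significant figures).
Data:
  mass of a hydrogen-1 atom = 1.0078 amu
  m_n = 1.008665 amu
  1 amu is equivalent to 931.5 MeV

Z = 47, so N = A − Z = 96 − 47 = 49.
Mass of separated nucleons = 47(1.0078) + 49(1.008665) = 47.3666 + 49.424585 = 96.791185 amu
Δm = 96.791185 − 95.964474 = 0.826711 amu
E_B = 0.826711 × 931.5 = 770.081 MeV

770.1 MeV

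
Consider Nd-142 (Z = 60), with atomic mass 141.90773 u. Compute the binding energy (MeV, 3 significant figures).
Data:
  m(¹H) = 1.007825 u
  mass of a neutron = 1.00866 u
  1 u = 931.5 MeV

Z = 60, so N = A − Z = 142 − 60 = 82.
Mass of separated nucleons = 60(1.007825) + 82(1.00866) = 60.469500 + 82.71012 = 143.179620 u
Mass defect Δm = 143.179620 − 141.90773 = 1.271890 u
E_B = 1.271890 × 931.5 = 1184.77 MeV

1180 MeV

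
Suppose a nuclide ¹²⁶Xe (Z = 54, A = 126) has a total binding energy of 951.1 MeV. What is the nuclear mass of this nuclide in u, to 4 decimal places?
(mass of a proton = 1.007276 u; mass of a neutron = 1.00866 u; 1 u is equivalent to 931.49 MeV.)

Mass defect = 951.1 MeV / (931.49 MeV/u) = 1.021052 u
Constituent mass = 54(1.007276) + 72(1.00866) = 127.016424 u
Nuclear mass = 127.016424 − 1.021052 = 125.995372 u ≈ 125.9954 u (to 4 decimal places)

125.9954 u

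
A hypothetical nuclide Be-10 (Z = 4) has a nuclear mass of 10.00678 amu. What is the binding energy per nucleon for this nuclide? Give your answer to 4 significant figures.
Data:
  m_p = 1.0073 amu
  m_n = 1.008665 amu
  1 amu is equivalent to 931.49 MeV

6.931 MeV/nucleon

With 4 protons and 6 neutrons (A = 10):
Mass of separated nucleons = 4(1.0073) + 6(1.008665) = 4.0292 + 6.051990 = 10.081190 amu
Mass defect Δm = 10.081190 − 10.00678 = 0.074410 amu
Binding energy = Δm·c² = 0.074410 × 931.49 MeV/amu = 69.3122 MeV
Dividing by A = 10 gives 6.931 MeV per nucleon.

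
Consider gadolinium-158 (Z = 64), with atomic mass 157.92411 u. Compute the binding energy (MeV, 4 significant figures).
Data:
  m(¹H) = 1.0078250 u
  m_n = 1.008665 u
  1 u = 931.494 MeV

1296 MeV

Z = 64, so N = A − Z = 158 − 64 = 94.
Mass of separated nucleons = 64(1.0078250) + 94(1.008665) = 64.5008000 + 94.814510 = 159.3153100 u
Mass defect Δm = 159.3153100 − 157.92411 = 1.3912000 u
Binding energy = Δm·c² = 1.3912000 × 931.494 MeV/u = 1295.89 MeV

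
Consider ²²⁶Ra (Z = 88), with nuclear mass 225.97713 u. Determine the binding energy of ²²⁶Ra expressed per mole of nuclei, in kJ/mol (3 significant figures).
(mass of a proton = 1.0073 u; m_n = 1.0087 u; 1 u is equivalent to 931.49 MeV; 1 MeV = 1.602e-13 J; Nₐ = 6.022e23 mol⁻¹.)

Total constituent mass: 88 × 1.0073 + 138 × 1.0087 = 227.8430 u
Mass defect Δm = 227.8430 − 225.97713 = 1.86587 u
Binding energy = Δm·c² = 1.86587 × 931.49 MeV/u = 1738.04 MeV
Per nucleus in joules: 1738.04 MeV × 1.602e-13 J/MeV = 2.7843e-10 J
Per mole: 2.7843e-10 J × 6.022e23 mol⁻¹ = 1.6767e+14 J/mol

1.68e+11 kJ/mol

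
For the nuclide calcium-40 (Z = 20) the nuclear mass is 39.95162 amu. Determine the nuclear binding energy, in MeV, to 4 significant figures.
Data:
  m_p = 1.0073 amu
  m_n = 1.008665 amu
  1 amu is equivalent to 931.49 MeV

Total constituent mass: 20 × 1.0073 + 20 × 1.008665 = 40.319300 amu
Δm = 40.319300 − 39.95162 = 0.367680 amu
E_B = 0.367680 × 931.49 = 342.490 MeV

342.5 MeV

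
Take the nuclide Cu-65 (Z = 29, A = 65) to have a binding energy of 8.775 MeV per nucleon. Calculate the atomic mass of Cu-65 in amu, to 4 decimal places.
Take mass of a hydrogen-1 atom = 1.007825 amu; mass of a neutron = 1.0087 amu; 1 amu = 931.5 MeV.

Total binding energy = 65 × 8.775 = 570.375 MeV
Mass defect = 570.375 MeV / (931.5 MeV/amu) = 0.612319 amu
Constituent mass = 29(1.007825) + 36(1.0087) = 65.540125 amu
Atomic mass = 65.540125 − 0.612319 = 64.927806 amu ≈ 64.9278 amu (to 4 decimal places)

64.9278 amu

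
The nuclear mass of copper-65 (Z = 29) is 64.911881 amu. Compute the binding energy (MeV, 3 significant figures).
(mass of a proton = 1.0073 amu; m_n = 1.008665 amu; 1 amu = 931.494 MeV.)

Σm = 29·m_p + 36·m_n = 29.2117 + 36.311940 = 65.523640 amu
The mass defect is 65.523640 − 64.911881 = 0.611759 amu.
Converting to energy: 0.611759 amu × 931.494 MeV/amu = 569.850 MeV

570 MeV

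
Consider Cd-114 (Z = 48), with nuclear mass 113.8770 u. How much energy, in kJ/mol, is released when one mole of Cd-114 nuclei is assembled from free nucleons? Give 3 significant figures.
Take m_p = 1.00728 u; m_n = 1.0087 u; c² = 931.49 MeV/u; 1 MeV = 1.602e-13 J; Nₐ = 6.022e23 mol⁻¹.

Mass of separated nucleons = 48(1.00728) + 66(1.0087) = 48.34944 + 66.5742 = 114.92364 u
Δm = 114.92364 − 113.8770 = 1.04664 u
Binding energy = Δm·c² = 1.04664 × 931.49 MeV/u = 974.935 MeV
Per nucleus in joules: 974.935 MeV × 1.602e-13 J/MeV = 1.5618e-10 J
Per mole: 1.5618e-10 J × 6.022e23 mol⁻¹ = 9.4052e+13 J/mol

9.41e+10 kJ/mol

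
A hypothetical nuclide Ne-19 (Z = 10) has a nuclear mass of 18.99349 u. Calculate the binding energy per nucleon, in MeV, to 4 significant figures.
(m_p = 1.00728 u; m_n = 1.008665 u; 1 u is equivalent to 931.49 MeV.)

7.712 MeV/nucleon

The nucleus contains 10 protons and 19 − 10 = 9 neutrons.
Total constituent mass: 10 × 1.00728 + 9 × 1.008665 = 19.150785 u
The mass defect is 19.150785 − 18.99349 = 0.157295 u.
E_B = 0.157295 × 931.49 = 146.519 MeV
Per nucleon: 146.519 / 19 = 7.712 MeV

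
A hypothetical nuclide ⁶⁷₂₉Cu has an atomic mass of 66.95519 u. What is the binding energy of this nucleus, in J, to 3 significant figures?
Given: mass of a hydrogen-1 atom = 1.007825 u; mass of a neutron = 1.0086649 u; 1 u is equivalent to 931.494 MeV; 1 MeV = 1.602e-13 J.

8.97e-11 J

Z = 29, so N = A − Z = 67 − 29 = 38.
Total constituent mass: 29 × 1.007825 + 38 × 1.0086649 = 67.5561912 u
Δm = 67.5561912 − 66.95519 = 0.6010012 u
Binding energy = Δm·c² = 0.6010012 × 931.494 MeV/u = 559.829 MeV
In joules: 559.829 MeV × 1.602e-13 J/MeV = 8.9685e-11 J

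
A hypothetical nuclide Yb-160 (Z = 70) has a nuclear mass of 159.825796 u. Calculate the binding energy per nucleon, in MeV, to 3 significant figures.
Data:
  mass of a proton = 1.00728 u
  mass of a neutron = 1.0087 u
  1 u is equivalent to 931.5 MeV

Z = 70, so N = A − Z = 160 − 70 = 90.
Total constituent mass: 70 × 1.00728 + 90 × 1.0087 = 161.29260 u
The mass defect is 161.29260 − 159.825796 = 1.466804 u.
Binding energy = Δm·c² = 1.466804 × 931.5 MeV/u = 1366.33 MeV
Dividing by A = 160 gives 8.540 MeV per nucleon.

8.54 MeV/nucleon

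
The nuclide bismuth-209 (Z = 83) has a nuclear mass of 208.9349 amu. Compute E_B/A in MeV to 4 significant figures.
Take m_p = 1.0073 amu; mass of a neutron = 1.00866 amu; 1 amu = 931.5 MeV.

7.854 MeV/nucleon

Mass of separated nucleons = 83(1.0073) + 126(1.00866) = 83.6059 + 127.09116 = 210.69706 amu
The mass defect is 210.69706 − 208.9349 = 1.76216 amu.
Converting to energy: 1.76216 amu × 931.5 MeV/amu = 1641.45 MeV
BE/A = 1641.45 MeV / 209 = 7.854 MeV/nucleon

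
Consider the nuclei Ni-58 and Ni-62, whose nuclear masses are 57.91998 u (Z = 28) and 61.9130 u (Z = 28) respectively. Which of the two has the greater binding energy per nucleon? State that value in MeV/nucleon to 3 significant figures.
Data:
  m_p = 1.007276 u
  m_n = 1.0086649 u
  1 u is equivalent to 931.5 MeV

Ni-58: Σm = 28(1.007276) + 30(1.0086649) = 58.4636750 u; Δm = 0.5436950 u; E_B = 506.45 MeV; E_B/A = 8.732 MeV
Ni-62: Σm = 28(1.007276) + 34(1.0086649) = 62.4983346 u; Δm = 0.5853346 u; E_B = 545.24 MeV; E_B/A = 8.794 MeV
Ni-62 has the higher binding energy per nucleon, so it is the more tightly bound nucleus.

Ni-62; 8.79 MeV/nucleon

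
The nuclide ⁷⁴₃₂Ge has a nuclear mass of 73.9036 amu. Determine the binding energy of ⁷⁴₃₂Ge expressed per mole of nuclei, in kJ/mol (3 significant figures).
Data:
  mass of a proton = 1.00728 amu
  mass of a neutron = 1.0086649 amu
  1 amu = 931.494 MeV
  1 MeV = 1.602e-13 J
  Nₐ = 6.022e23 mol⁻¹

6.23e+10 kJ/mol

Mass of separated nucleons = 32(1.00728) + 42(1.0086649) = 32.23296 + 42.3639258 = 74.5968858 amu
The mass defect is 74.5968858 − 73.9036 = 0.6932858 amu.
E_B = 0.6932858 × 931.494 = 645.792 MeV
Per nucleus in joules: 645.792 MeV × 1.602e-13 J/MeV = 1.0346e-10 J
Per mole: 1.0346e-10 J × 6.022e23 mol⁻¹ = 6.2304e+13 J/mol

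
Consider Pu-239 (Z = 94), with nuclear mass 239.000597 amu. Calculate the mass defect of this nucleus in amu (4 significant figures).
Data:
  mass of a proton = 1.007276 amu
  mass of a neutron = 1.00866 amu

1.939 amu

Mass of separated nucleons = 94(1.007276) + 145(1.00866) = 94.683944 + 146.25570 = 240.939644 amu
The mass defect is 240.939644 − 239.000597 = 1.939047 amu.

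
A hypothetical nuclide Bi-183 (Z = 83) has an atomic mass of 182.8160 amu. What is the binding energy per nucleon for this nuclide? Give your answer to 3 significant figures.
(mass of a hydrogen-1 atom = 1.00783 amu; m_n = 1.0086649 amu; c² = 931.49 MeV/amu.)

8.66 MeV/nucleon

Total constituent mass: 83 × 1.00783 + 100 × 1.0086649 = 184.5163800 amu
The mass defect is 184.5163800 − 182.8160 = 1.7003800 amu.
Binding energy = Δm·c² = 1.7003800 × 931.49 MeV/amu = 1583.89 MeV
Dividing by A = 183 gives 8.655 MeV per nucleon.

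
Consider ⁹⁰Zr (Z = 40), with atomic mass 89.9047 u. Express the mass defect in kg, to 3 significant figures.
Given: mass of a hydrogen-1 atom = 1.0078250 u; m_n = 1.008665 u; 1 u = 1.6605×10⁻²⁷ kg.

1.40e-27 kg

Total constituent mass: 40 × 1.0078250 + 50 × 1.008665 = 90.7462500 u
Δm = 90.7462500 − 89.9047 = 0.8415500 u
In SI units: 0.8415500 u × 1.6605×10⁻²⁷ kg/u = 1.3974e-27 kg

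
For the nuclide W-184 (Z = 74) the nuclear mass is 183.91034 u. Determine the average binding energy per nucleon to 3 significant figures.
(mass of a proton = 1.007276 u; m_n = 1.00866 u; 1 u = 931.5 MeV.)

8.00 MeV/nucleon

Z = 74, so N = A − Z = 184 − 74 = 110.
Total constituent mass: 74 × 1.007276 + 110 × 1.00866 = 185.491024 u
Mass defect Δm = 185.491024 − 183.91034 = 1.580684 u
E_B = 1.580684 × 931.5 = 1472.41 MeV
Per nucleon: 1472.41 / 184 = 8.002 MeV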